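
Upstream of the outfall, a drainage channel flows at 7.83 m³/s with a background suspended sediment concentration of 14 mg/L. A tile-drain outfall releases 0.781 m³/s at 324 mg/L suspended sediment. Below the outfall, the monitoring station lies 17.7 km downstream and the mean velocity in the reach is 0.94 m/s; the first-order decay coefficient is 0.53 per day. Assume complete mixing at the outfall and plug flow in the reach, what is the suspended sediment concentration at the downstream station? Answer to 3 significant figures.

Conservation of mass: C = (7.830·14.00 + 0.7810·324.0) / 8.611 = 362.7/8.611 = 42.12 mg/L.
Travel time t = 17.7·1000 / 0.94 = 18830 s = 5.230 h.
After decay, C = 42.12 × e^(−kt) = 42.12 × 0.8909 = 37.52 mg/L.

37.5 mg/L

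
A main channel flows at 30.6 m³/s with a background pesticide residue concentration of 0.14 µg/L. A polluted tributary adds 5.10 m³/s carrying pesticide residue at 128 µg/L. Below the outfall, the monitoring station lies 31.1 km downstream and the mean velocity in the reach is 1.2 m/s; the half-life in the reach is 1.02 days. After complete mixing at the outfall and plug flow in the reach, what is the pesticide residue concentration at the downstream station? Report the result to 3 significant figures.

15.0 µg/L

Mixed concentration C = ΣQC/ΣQ = (30.60·0.1400 + 5.100·128.0) / 35.70 = 657.1/35.70 = 18.41 µg/L.
Travel time t = 31.1·1000 / 1.2 = 25920 s = 7.199 h.
Half-life 1.02 d → k = ln 2 / 1.02 = 0.6796 d⁻¹.
After decay, C = 18.41 × e^(−kt) = 18.41 × 0.8156 = 15.01 µg/L.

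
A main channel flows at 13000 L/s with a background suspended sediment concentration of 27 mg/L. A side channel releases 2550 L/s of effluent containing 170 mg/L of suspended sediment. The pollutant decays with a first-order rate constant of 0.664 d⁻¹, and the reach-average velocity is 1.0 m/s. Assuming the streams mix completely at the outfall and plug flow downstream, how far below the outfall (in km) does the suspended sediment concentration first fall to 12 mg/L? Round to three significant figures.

Mixed concentration C = ΣQC/ΣQ = (13000·27.00 + 2550·170.0) / 15550 = 784500/15550 = 50.45 mg/L.
Set 50.45·exp(−k·t) = 12 → t = ln(50.45/12)/k = 186900 s = 51.91 h.
Distance = v·t = 1.0·186900 = 186900 m = 186.9 km.

187 km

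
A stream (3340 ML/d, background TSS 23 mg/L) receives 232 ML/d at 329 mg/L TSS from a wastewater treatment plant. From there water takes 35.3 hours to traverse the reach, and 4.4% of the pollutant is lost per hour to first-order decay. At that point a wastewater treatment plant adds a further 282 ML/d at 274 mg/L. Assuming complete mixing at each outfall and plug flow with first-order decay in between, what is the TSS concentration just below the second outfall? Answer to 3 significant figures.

Mass balance: C = (3340·23.00 + 232.0·329.0) / 3572 = 153100/3572 = 42.87 mg/L; combined flow 3572 ML/d.
4.4%/h lost → k = −ln(1 − 0.044) = 0.04500 h⁻¹.
Applying C = C₀e^(−kt): 42.87 × 0.2043 = 8.757 mg/L.
At the second outfall, C = (3572·8.757 + 282.0·274.0) / (3572 + 282.0) = 28.17 mg/L.

28.2 mg/L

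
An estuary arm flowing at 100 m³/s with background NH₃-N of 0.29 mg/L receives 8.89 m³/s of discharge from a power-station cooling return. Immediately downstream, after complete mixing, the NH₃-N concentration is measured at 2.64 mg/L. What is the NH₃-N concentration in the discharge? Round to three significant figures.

29.1 mg/L

Mass balance: 100.0·0.2900 + 8.890·Cₑ = 108.9·2.640
→ Cₑ = (108.9·2.640 − 100.0·0.2900) / 8.890 = 29.07 mg/L.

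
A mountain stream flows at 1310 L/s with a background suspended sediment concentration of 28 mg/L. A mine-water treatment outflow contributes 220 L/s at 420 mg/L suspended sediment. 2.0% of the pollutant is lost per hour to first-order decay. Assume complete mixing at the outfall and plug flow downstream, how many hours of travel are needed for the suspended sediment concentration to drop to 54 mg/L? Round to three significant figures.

22.1 h

After mixing, C = (1310·28.00 + 220.0·420.0) / 1530 = 129100/1530 = 84.37 mg/L.
2.0%/h lost → k = −ln(1 − 0.02) = 0.02020 h⁻¹.
84.37·exp(−k·t) = 54 → t = ln(84.37/54)/k = 79510 s = 22.09 h.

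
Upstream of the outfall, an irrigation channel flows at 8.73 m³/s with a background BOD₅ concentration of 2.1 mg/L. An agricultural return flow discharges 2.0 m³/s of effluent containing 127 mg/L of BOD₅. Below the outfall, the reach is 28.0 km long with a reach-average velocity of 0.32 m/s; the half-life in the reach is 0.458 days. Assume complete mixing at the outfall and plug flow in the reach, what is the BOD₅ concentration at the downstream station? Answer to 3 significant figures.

5.48 mg/L

Flow-weighted average: C = (8.730·2.100 + 2.000·127.0) / 10.73 = 272.3/10.73 = 25.38 mg/L.
Travel time t = 28.0·1000 / 0.32 = 87500 s = 24.31 h.
Half-life 0.458 d → k = ln 2 / 0.458 = 1.513 d⁻¹.
After decay, C = 25.38 × e^(−kt) = 25.38 × 0.2160 = 5.481 mg/L.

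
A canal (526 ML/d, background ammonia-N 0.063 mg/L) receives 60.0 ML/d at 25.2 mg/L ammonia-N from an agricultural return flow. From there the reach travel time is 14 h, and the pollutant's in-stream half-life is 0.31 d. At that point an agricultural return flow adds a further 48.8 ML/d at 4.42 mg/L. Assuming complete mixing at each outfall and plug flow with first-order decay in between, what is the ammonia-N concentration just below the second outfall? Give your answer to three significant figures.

1.00 mg/L

After mixing, C = (526.0·0.06300 + 60.00·25.20) / 586.0 = 1545/586.0 = 2.637 mg/L; combined flow 586.0 ML/d.
Half-life 0.31 d → k = ln 2 / 0.31 = 2.236 d⁻¹.
Decay over the reach: 2.637·exp(−kt) = 2.637·0.2714 = 0.7155 mg/L.
Second outfall: C = (586.0·0.7155 + 48.80·4.420)/634.8 = 1.000 mg/L.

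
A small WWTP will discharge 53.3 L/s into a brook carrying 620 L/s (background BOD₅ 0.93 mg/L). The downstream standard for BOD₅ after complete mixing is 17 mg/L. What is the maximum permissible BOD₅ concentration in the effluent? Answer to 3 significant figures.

204 mg/L

At the limit, (Qr·Cr + Qe·Cₑ)/(Qr + Qe) = 17:
Cₑ = (673.3·17 − 620.0·0.9300) / 53.30 = 203.9 mg/L.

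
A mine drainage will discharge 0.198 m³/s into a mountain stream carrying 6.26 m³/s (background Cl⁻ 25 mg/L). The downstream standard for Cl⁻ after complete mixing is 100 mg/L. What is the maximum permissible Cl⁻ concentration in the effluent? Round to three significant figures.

2470 mg/L

At the limit, (Qr·Cr + Qe·Cₑ)/(Qr + Qe) = 100:
Cₑ = (6.458·100 − 6.260·25.00) / 0.1980 = 2471 mg/L.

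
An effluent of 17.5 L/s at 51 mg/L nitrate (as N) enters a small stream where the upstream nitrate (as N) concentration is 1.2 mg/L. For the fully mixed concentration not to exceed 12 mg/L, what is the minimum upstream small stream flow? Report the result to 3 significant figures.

63.2 L/s

Set C_mix = 12: (Q·1.200 + 17.50·51.00) / (Q + 17.50) = 12
→ Q = 17.50·(51.00 − 12)/(12 − 1.200) = 63.19 L/s.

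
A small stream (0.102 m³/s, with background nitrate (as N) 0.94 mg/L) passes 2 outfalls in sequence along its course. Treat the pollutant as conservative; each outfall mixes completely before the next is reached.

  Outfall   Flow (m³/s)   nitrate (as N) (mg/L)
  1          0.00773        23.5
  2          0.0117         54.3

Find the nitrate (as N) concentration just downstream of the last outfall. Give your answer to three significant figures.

Outfall 1: combined Q = 0.1097 m³/s; C = (0.1020·0.9400 + 0.007730·23.50)/0.1097 = 2.529 mg/L.
Outfall 2: combined Q = 0.1214 m³/s; C = (0.1097·2.529 + 0.01170·54.30)/0.1214 = 7.517 mg/L.

7.52 mg/L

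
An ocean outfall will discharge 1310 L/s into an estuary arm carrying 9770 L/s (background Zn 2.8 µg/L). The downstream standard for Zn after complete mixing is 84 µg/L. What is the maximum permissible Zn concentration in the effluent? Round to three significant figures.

At the limit, (Qr·Cr + Qe·Cₑ)/(Qr + Qe) = 84:
Cₑ = (11080·84 − 9770·2.800) / 1310 = 689.6 µg/L.

690 µg/L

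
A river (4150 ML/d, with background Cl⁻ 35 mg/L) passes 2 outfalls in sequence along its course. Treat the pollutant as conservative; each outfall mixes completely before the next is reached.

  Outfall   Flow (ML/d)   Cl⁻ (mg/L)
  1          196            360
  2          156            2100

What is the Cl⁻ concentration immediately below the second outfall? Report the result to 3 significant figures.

121 mg/L

After outfall 1: Q = 4150 + 196.0 = 4346 ML/d; C = (4150·35.00 + 196.0·360.0)/4346 = 49.66 mg/L.
After outfall 2: Q = 4346 + 156.0 = 4502 ML/d; C = (4346·49.66 + 156.0·2100)/4502 = 120.7 mg/L.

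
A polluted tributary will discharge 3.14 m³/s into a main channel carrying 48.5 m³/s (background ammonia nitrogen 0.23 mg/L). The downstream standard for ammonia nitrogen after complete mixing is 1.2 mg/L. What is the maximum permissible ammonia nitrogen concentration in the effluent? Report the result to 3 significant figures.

16.2 mg/L

At the limit, (Qr·Cr + Qe·Cₑ)/(Qr + Qe) = 1.2:
Cₑ = (51.64·1.2 − 48.50·0.2300) / 3.140 = 16.18 mg/L.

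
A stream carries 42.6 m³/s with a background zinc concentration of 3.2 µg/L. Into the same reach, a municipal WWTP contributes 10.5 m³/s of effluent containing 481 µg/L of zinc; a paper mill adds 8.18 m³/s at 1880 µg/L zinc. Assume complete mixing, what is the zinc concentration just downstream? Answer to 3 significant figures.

336 µg/L

Mixed concentration C = ΣQC/ΣQ = (42.60·3.200 + 10.50·481.0 + 8.180·1880) / 61.28 = 20570/61.28 = 335.6 µg/L.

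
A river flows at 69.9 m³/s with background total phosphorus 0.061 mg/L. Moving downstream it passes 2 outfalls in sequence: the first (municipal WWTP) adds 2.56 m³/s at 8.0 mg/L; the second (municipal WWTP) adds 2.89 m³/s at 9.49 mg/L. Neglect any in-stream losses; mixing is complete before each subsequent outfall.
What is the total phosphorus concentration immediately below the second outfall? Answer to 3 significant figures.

0.692 mg/L

Below outfall 1: Q → 72.46 m³/s, C = (69.90·0.06100 + 2.560·8.000)/72.46 = 0.3415 mg/L.
Below outfall 2: Q → 75.35 m³/s, C = (72.46·0.3415 + 2.890·9.490)/75.35 = 0.6924 mg/L.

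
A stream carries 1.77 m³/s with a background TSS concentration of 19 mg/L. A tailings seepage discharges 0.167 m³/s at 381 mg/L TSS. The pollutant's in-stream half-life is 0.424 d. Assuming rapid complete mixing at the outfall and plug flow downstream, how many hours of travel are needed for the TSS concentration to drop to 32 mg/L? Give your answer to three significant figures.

Flow-weighted average: C = (1.770·19.00 + 0.1670·381.0) / 1.937 = 97.26/1.937 = 50.21 mg/L.
Half-life 0.424 d → k = ln 2 / 0.424 = 1.635 d⁻¹.
50.21·exp(−k·t) = 32 → t = ln(50.21/32)/k = 23810 s = 6.613 h.

6.61 h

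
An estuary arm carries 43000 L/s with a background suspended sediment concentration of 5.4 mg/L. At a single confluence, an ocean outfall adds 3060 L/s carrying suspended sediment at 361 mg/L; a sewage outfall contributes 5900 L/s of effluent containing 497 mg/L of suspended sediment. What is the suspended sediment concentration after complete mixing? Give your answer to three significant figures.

82.2 mg/L

Mass balance: C = (43000·5.400 + 3060·361.0 + 5900·497.0) / 51960 = 4269000/51960 = 82.16 mg/L.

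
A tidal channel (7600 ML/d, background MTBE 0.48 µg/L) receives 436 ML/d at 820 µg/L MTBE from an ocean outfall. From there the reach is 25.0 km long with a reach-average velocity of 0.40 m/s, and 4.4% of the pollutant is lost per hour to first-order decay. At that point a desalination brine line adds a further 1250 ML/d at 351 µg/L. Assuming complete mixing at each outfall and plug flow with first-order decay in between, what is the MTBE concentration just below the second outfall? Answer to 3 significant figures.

Flow-weighted average: C = (7600·0.4800 + 436.0·820.0) / 8036 = 361200/8036 = 44.94 µg/L; combined flow 8036 ML/d.
Travel time t = 25.0·1000 / 0.40 = 62500 s = 17.36 h.
4.4%/h lost → k = −ln(1 − 0.044) = 0.04500 h⁻¹.
Decay over the reach: 44.94·exp(−kt) = 44.94·0.4579 = 20.58 µg/L.
At the second outfall, C = (8036·20.58 + 1250·351.0) / (8036 + 1250) = 65.06 µg/L.

65.1 µg/L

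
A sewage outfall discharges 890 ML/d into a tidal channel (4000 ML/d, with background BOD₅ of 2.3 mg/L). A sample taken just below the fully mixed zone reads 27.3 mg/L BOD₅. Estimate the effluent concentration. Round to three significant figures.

Mass balance: 4000·2.300 + 890.0·Cₑ = 4890·27.30
→ Cₑ = (4890·27.30 − 4000·2.300) / 890.0 = 139.7 mg/L.

140 mg/L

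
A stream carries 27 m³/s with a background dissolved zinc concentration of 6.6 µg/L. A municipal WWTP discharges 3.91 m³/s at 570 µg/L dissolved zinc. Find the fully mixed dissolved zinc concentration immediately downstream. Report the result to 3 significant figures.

77.9 µg/L

Conservation of mass: C = (27.00·6.600 + 3.910·570.0) / 30.91 = 2407/30.91 = 77.87 µg/L.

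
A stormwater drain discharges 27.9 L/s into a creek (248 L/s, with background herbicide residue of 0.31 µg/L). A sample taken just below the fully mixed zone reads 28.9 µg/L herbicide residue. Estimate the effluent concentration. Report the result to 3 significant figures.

Mass balance: 248.0·0.3100 + 27.90·Cₑ = 275.9·28.90
→ Cₑ = (275.9·28.90 − 248.0·0.3100) / 27.90 = 283.0 µg/L.

283 µg/L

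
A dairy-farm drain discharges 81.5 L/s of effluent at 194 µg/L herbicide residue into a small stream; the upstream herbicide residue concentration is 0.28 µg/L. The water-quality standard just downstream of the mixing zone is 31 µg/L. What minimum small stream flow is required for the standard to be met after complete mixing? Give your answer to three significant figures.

Set C_mix = 31: (Q·0.2800 + 81.50·194.0) / (Q + 81.50) = 31
→ Q = 81.50·(194.0 − 31)/(31 − 0.2800) = 432.4 L/s.

432 L/s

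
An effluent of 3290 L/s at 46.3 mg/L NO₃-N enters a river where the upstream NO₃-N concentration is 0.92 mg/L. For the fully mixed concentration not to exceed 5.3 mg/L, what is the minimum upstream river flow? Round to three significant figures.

30800 L/s

Set C_mix = 5.3: (Q·0.9200 + 3290·46.30) / (Q + 3290) = 5.3
→ Q = 3290·(46.30 − 5.3)/(5.3 − 0.9200) = 30800 L/s.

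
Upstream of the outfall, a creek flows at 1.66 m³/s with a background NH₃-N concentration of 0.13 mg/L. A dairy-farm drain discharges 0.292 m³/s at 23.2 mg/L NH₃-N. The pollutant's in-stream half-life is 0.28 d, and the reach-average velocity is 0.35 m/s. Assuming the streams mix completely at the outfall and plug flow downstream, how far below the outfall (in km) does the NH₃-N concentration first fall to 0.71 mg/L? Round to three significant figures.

Mass balance: C = (1.660·0.1300 + 0.2920·23.20) / 1.952 = 6.990/1.952 = 3.581 mg/L.
Half-life 0.28 d → k = ln 2 / 0.28 = 2.476 d⁻¹.
Set 3.581·exp(−k·t) = 0.71 → t = ln(3.581/0.71)/k = 56480 s = 15.69 h.
Distance = v·t = 0.35·56480 = 19770 m = 19.77 km.

19.8 km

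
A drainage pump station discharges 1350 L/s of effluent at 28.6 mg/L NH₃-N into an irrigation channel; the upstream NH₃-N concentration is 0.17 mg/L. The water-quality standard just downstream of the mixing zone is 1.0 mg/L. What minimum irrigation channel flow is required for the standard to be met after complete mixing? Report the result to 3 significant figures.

44900 L/s

Set C_mix = 1.0: (Q·0.1700 + 1350·28.60) / (Q + 1350) = 1.0
→ Q = 1350·(28.60 − 1.0)/(1.0 − 0.1700) = 44890 L/s.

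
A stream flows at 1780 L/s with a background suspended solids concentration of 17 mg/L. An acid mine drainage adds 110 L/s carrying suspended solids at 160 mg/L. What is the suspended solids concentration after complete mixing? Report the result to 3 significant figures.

25.3 mg/L

Mixed concentration C = ΣQC/ΣQ = (1780·17.00 + 110.0·160.0) / 1890 = 47860/1890 = 25.32 mg/L.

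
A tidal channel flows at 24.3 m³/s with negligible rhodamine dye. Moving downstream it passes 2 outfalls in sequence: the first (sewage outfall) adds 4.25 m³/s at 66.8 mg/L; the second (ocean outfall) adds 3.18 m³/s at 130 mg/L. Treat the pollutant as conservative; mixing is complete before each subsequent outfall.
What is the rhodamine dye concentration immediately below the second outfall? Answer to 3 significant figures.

Outfall 1: combined Q = 28.55 m³/s; C = (24.30·0 + 4.250·66.80)/28.55 = 9.944 mg/L.
Outfall 2: combined Q = 31.73 m³/s; C = (28.55·9.944 + 3.180·130.0)/31.73 = 21.98 mg/L.

22.0 mg/L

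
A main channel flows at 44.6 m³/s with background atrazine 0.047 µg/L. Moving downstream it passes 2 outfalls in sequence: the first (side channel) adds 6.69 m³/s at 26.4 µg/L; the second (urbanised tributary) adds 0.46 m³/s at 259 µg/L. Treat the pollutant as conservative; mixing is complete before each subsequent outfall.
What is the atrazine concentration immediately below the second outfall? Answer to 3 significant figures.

Outfall 1: combined Q = 51.29 m³/s; C = (44.60·0.04700 + 6.690·26.40)/51.29 = 3.484 µg/L.
Outfall 2: combined Q = 51.75 m³/s; C = (51.29·3.484 + 0.4600·259.0)/51.75 = 5.756 µg/L.

5.76 µg/L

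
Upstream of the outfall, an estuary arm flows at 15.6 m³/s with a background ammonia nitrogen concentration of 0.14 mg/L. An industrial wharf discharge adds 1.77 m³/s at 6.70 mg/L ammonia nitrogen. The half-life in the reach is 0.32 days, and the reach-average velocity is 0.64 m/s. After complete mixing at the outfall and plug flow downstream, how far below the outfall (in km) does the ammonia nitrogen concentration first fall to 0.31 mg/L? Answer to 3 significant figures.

24.5 km

Mixed concentration C = ΣQC/ΣQ = (15.60·0.1400 + 1.770·6.700) / 17.37 = 14.04/17.37 = 0.8085 mg/L.
Half-life 0.32 d → k = ln 2 / 0.32 = 2.166 d⁻¹.
Set 0.8085·exp(−k·t) = 0.31 → t = ln(0.8085/0.31)/k = 38230 s = 10.62 h.
Distance = v·t = 0.64·38230 = 24470 m = 24.47 km.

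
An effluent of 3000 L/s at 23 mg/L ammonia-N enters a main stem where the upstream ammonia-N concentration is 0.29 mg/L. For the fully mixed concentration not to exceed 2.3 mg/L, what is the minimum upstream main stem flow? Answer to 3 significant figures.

Set C_mix = 2.3: (Q·0.2900 + 3000·23.00) / (Q + 3000) = 2.3
→ Q = 3000·(23.00 − 2.3)/(2.3 − 0.2900) = 30900 L/s.

30900 L/s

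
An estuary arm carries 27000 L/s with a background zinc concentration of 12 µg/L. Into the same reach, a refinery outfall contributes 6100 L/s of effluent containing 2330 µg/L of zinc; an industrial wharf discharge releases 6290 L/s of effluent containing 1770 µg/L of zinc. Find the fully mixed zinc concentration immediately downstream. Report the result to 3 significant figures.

652 µg/L

Flow-weighted average: C = (27000·12.00 + 6100·2330 + 6290·1770) / 39390 = 25670000/39390 = 651.7 µg/L.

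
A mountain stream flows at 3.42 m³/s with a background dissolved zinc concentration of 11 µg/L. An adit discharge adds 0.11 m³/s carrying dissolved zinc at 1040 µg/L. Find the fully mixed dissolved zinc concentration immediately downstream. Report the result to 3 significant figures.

Conservation of mass: C = (3.420·11.00 + 0.1100·1040) / 3.530 = 152.0/3.530 = 43.07 µg/L.

43.1 µg/L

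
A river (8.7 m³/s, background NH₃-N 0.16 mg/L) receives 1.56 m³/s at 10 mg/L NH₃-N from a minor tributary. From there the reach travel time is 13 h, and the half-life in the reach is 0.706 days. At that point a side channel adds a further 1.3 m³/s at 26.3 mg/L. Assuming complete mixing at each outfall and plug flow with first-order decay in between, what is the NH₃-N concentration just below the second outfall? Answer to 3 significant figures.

After mixing, C = (8.700·0.1600 + 1.560·10.00) / 10.26 = 16.99/10.26 = 1.656 mg/L; combined flow 10.26 m³/s.
Half-life 0.706 d → k = ln 2 / 0.706 = 0.9818 d⁻¹.
First-order decay: C = 1.656·exp(−k·t) = 1.656·0.5875 = 0.9731 mg/L.
Second outfall: C = (10.26·0.9731 + 1.300·26.30)/11.56 = 3.821 mg/L.

3.82 mg/L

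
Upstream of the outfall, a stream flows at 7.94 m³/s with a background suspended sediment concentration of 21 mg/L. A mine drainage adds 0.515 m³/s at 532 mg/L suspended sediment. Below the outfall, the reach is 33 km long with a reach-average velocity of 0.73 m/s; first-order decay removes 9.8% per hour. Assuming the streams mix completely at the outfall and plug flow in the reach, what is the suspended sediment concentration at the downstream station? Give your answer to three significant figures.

14.3 mg/L

Conservation of mass: C = (7.940·21.00 + 0.5150·532.0) / 8.455 = 440.7/8.455 = 52.13 mg/L.
Travel time t = 33·1000 / 0.73 = 45210 s = 12.56 h.
9.8%/h lost → k = −ln(1 − 0.098) = 0.1031 h⁻¹.
Decay over the reach: 52.13·exp(−kt) = 52.13·0.2739 = 14.27 mg/L.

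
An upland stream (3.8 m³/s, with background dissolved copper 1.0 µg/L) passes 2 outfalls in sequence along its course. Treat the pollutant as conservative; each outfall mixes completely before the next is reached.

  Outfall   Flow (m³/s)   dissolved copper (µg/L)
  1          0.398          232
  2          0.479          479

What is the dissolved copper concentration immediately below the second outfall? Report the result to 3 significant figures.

After outfall 1: Q = 3.800 + 0.3980 = 4.198 m³/s; C = (3.800·1.000 + 0.3980·232.0)/4.198 = 22.90 µg/L.
After outfall 2: Q = 4.198 + 0.4790 = 4.677 m³/s; C = (4.198·22.90 + 0.4790·479.0)/4.677 = 69.61 µg/L.

69.6 µg/L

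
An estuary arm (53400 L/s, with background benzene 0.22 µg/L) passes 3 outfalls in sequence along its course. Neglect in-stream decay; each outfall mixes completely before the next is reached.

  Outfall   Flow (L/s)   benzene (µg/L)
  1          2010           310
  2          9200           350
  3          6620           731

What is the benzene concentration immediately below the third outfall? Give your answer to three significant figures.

Outfall 1: combined Q = 55410 L/s; C = (53400·0.2200 + 2010·310.0)/55410 = 11.46 µg/L.
Outfall 2: combined Q = 64610 L/s; C = (55410·11.46 + 9200·350.0)/64610 = 59.66 µg/L.
Outfall 3: combined Q = 71230 L/s; C = (64610·59.66 + 6620·731.0)/71230 = 122.1 µg/L.

122 µg/L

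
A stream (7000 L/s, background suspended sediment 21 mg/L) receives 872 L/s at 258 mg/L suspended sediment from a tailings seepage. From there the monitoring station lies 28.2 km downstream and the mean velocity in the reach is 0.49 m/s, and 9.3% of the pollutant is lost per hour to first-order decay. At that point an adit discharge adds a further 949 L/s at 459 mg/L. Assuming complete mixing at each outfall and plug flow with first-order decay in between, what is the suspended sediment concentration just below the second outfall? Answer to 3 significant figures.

58.2 mg/L

Flow-weighted average: C = (7000·21.00 + 872.0·258.0) / 7872 = 372000/7872 = 47.25 mg/L; combined flow 7872 L/s.
Travel time t = 28.2·1000 / 0.49 = 57550 s = 15.99 h.
9.3%/h lost → k = −ln(1 − 0.093) = 0.09761 h⁻¹.
Decay over the reach: 47.25·exp(−kt) = 47.25·0.2100 = 9.925 mg/L.
At the second outfall, C = (7872·9.925 + 949.0·459.0) / (7872 + 949.0) = 58.24 mg/L.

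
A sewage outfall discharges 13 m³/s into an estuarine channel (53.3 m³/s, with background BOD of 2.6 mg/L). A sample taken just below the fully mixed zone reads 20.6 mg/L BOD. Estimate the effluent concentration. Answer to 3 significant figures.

94.4 mg/L

Mass balance: 53.30·2.600 + 13.00·Cₑ = 66.30·20.60
→ Cₑ = (66.30·20.60 − 53.30·2.600) / 13.00 = 94.40 mg/L.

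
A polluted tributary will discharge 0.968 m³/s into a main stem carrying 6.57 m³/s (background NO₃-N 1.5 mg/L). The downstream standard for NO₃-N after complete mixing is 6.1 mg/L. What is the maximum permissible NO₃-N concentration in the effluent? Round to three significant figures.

At the limit, (Qr·Cr + Qe·Cₑ)/(Qr + Qe) = 6.1:
Cₑ = (7.538·6.1 − 6.570·1.500) / 0.9680 = 37.32 mg/L.

37.3 mg/L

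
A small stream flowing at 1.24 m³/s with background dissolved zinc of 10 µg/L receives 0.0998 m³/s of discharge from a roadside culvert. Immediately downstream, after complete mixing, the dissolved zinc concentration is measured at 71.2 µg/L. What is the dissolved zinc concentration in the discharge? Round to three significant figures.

Mass balance: 1.240·10.00 + 0.09980·Cₑ = 1.340·71.20
→ Cₑ = (1.340·71.20 − 1.240·10.00) / 0.09980 = 831.6 µg/L.

832 µg/L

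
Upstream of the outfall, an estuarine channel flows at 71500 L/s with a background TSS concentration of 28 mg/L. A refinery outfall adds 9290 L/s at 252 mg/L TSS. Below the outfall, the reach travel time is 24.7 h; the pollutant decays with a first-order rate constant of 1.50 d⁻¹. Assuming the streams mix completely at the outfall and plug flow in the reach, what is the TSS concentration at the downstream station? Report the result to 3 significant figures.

11.5 mg/L

Mass balance: C = (71500·28.00 + 9290·252.0) / 80790 = 4343000/80790 = 53.76 mg/L.
Applying C = C₀e^(−kt): 53.76 × 0.2136 = 11.48 mg/L.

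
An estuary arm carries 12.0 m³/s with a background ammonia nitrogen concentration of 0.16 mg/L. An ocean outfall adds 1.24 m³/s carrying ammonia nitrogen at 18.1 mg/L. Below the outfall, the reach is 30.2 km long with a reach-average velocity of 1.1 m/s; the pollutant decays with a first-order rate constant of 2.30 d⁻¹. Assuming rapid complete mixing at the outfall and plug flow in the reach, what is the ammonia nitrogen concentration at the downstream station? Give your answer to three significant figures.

Conservation of mass: C = (12.00·0.1600 + 1.240·18.10) / 13.24 = 24.36/13.24 = 1.840 mg/L.
Travel time t = 30.2·1000 / 1.1 = 27450 s = 7.626 h.
First-order decay: C = 1.840·exp(−k·t) = 1.840·0.4815 = 0.8860 mg/L.

0.886 mg/L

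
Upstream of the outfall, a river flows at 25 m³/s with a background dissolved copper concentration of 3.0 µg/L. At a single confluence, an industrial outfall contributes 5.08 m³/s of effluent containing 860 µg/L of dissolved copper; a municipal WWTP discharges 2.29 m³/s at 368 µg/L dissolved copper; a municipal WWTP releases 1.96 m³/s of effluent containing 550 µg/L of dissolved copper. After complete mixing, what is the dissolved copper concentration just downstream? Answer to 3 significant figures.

Mass balance: C = (25.00·3.000 + 5.080·860.0 + 2.290·368.0 + 1.960·550.0) / 34.33 = 6365/34.33 = 185.4 µg/L.

185 µg/L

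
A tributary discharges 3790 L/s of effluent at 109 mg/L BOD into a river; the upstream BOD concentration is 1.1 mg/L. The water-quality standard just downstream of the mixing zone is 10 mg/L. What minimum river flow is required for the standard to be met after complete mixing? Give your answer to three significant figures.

Set C_mix = 10: (Q·1.100 + 3790·109.0) / (Q + 3790) = 10
→ Q = 3790·(109.0 − 10)/(10 − 1.100) = 42160 L/s.

42200 L/s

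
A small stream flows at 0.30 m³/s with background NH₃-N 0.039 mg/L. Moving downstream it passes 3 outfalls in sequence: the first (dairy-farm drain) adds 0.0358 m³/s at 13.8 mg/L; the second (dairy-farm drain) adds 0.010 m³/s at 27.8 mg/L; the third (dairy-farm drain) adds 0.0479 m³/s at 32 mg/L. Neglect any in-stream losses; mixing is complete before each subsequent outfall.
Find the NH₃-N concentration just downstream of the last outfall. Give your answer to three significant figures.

5.88 mg/L

Outfall 1: combined Q = 0.3358 m³/s; C = (0.3000·0.03900 + 0.03580·13.80)/0.3358 = 1.506 mg/L.
Outfall 2: combined Q = 0.3458 m³/s; C = (0.3358·1.506 + 0.01000·27.80)/0.3458 = 2.266 mg/L.
Outfall 3: combined Q = 0.3937 m³/s; C = (0.3458·2.266 + 0.04790·32.00)/0.3937 = 5.884 mg/L.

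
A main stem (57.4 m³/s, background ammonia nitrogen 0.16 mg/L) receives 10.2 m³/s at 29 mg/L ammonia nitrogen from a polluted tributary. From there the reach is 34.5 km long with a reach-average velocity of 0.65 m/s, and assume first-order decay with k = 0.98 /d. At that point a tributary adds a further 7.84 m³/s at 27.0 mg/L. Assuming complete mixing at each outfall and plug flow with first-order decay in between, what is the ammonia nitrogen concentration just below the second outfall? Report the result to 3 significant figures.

5.02 mg/L

After mixing, C = (57.40·0.1600 + 10.20·29.00) / 67.60 = 305.0/67.60 = 4.512 mg/L; combined flow 67.60 m³/s.
Travel time t = 34.5·1000 / 0.65 = 53080 s = 14.74 h.
First-order decay: C = 4.512·exp(−k·t) = 4.512·0.5477 = 2.471 mg/L.
At the second outfall, C = (67.60·2.471 + 7.840·27.00) / (67.60 + 7.840) = 5.020 mg/L.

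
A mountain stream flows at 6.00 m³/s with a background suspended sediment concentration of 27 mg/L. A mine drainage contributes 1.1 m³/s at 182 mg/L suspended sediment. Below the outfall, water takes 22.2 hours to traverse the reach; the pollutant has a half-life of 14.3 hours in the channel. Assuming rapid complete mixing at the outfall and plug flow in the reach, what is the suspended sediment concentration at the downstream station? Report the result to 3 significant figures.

17.4 mg/L

Mixed concentration C = ΣQC/ΣQ = (6.000·27.00 + 1.100·182.0) / 7.100 = 362.2/7.100 = 51.01 mg/L.
Half-life 14.3 h → k = ln 2 / 14.3 = 0.04847 h⁻¹ = 1.163 d⁻¹.
Applying C = C₀e^(−kt): 51.01 × 0.3409 = 17.39 mg/L.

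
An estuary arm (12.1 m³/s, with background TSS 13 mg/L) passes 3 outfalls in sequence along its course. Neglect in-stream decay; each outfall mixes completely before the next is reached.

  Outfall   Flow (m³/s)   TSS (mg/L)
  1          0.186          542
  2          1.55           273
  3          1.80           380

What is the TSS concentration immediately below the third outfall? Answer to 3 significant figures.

87.3 mg/L

Outfall 1: combined Q = 12.29 m³/s; C = (12.10·13.00 + 0.1860·542.0)/12.29 = 21.01 mg/L.
Outfall 2: combined Q = 13.84 m³/s; C = (12.29·21.01 + 1.550·273.0)/13.84 = 49.24 mg/L.
Outfall 3: combined Q = 15.64 m³/s; C = (13.84·49.24 + 1.800·380.0)/15.64 = 87.32 mg/L.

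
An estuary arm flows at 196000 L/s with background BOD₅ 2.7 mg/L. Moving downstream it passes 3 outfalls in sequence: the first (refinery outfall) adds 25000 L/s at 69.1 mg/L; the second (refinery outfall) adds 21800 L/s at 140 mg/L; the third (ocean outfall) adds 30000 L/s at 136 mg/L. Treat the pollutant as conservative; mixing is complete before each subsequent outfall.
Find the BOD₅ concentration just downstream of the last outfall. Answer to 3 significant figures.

34.4 mg/L

Outfall 1: combined Q = 221000 L/s; C = (196000·2.700 + 25000·69.10)/221000 = 10.21 mg/L.
Outfall 2: combined Q = 242800 L/s; C = (221000·10.21 + 21800·140.0)/242800 = 21.86 mg/L.
Outfall 3: combined Q = 272800 L/s; C = (242800·21.86 + 30000·136.0)/272800 = 34.42 mg/L.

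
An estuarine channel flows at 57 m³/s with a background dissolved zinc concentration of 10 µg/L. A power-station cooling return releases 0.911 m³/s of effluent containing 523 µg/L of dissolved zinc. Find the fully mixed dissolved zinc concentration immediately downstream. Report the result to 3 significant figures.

18.1 µg/L

After mixing, C = (57.00·10.00 + 0.9110·523.0) / 57.91 = 1046/57.91 = 18.07 µg/L.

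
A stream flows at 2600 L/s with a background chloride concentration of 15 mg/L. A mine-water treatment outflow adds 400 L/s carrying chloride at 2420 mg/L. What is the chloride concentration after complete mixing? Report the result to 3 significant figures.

336 mg/L

Flow-weighted average: C = (2600·15.00 + 400.0·2420) / 3000 = 1007000/3000 = 335.7 mg/L.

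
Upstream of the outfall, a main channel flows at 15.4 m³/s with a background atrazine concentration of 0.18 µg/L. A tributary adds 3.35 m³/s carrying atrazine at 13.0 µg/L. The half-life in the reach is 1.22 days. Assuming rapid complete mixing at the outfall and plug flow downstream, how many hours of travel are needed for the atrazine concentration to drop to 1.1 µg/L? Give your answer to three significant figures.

Mass balance: C = (15.40·0.1800 + 3.350·13.00) / 18.75 = 46.32/18.75 = 2.471 µg/L.
Half-life 1.22 d → k = ln 2 / 1.22 = 0.5682 d⁻¹.
2.471·exp(−k·t) = 1.1 → t = ln(2.471/1.1)/k = 123000 s = 34.18 h.

34.2 h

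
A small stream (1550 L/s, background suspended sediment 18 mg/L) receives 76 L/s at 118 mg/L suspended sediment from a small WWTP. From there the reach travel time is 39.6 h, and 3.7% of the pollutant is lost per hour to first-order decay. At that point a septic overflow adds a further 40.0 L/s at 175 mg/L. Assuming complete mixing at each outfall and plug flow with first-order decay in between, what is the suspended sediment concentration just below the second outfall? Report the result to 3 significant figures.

9.17 mg/L

After mixing, C = (1550·18.00 + 76.00·118.0) / 1626 = 36870/1626 = 22.67 mg/L; combined flow 1626 L/s.
3.7%/h lost → k = −ln(1 − 0.037) = 0.03770 h⁻¹.
Applying C = C₀e^(−kt): 22.67 × 0.2247 = 5.095 mg/L.
Second outfall: C = (1626·5.095 + 40.00·175.0)/1666 = 9.174 mg/L.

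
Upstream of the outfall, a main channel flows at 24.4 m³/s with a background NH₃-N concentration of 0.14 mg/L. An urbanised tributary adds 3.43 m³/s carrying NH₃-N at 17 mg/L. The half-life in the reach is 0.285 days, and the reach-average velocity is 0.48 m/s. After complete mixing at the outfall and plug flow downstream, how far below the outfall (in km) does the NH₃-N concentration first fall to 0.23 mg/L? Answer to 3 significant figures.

Mixed concentration C = ΣQC/ΣQ = (24.40·0.1400 + 3.430·17.00) / 27.83 = 61.73/27.83 = 2.218 mg/L.
Half-life 0.285 d → k = ln 2 / 0.285 = 2.432 d⁻¹.
Set 2.218·exp(−k·t) = 0.23 → t = ln(2.218/0.23)/k = 80510 s = 22.36 h.
Distance = v·t = 0.48·80510 = 38640 m = 38.64 km.

38.6 km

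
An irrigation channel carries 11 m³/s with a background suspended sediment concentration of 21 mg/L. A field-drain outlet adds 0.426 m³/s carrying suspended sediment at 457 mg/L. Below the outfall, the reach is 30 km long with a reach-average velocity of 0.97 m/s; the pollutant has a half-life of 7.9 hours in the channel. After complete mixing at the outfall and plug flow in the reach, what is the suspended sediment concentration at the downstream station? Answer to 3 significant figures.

Conservation of mass: C = (11.00·21.00 + 0.4260·457.0) / 11.43 = 425.7/11.43 = 37.26 mg/L.
Travel time t = 30·1000 / 0.97 = 30930 s = 8.591 h.
Half-life 7.9 h → k = ln 2 / 7.9 = 0.08774 h⁻¹ = 2.106 d⁻¹.
Decay over the reach: 37.26·exp(−kt) = 37.26·0.4706 = 17.53 mg/L.

17.5 mg/L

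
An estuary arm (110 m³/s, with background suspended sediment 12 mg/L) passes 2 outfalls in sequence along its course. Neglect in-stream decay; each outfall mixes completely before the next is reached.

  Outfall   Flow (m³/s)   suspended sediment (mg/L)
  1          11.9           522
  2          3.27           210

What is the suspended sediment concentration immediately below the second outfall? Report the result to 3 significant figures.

Outfall 1: combined Q = 121.9 m³/s; C = (110.0·12.00 + 11.90·522.0)/121.9 = 61.79 mg/L.
Outfall 2: combined Q = 125.2 m³/s; C = (121.9·61.79 + 3.270·210.0)/125.2 = 65.66 mg/L.

65.7 mg/L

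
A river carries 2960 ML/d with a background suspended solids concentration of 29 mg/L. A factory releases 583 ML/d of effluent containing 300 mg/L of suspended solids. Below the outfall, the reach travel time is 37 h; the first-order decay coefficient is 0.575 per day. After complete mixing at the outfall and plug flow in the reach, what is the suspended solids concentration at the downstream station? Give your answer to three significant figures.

30.3 mg/L

Conservation of mass: C = (2960·29.00 + 583.0·300.0) / 3543 = 260700/3543 = 73.59 mg/L.
Decay over the reach: 73.59·exp(−kt) = 73.59·0.4121 = 30.33 mg/L.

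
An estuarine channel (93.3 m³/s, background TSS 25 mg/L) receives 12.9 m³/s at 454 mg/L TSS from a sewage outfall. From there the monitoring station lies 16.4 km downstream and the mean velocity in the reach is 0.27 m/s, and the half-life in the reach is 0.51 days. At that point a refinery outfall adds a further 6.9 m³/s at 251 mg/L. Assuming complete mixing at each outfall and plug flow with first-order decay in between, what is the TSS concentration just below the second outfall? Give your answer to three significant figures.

Flow-weighted average: C = (93.30·25.00 + 12.90·454.0) / 106.2 = 8189/106.2 = 77.11 mg/L; combined flow 106.2 m³/s.
Travel time t = 16.4·1000 / 0.27 = 60740 s = 16.87 h.
Half-life 0.51 d → k = ln 2 / 0.51 = 1.359 d⁻¹.
First-order decay: C = 77.11·exp(−k·t) = 77.11·0.3846 = 29.66 mg/L.
Second outfall: C = (106.2·29.66 + 6.900·251.0)/113.1 = 43.16 mg/L.

43.2 mg/L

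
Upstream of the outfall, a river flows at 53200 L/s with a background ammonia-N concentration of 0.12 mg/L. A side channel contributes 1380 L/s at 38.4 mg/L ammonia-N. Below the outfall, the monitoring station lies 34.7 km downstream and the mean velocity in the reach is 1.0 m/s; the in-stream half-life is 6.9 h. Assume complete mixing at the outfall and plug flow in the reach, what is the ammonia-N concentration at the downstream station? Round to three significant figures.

0.413 mg/L

Conservation of mass: C = (53200·0.1200 + 1380·38.40) / 54580 = 59380/54580 = 1.088 mg/L.
Travel time t = 34.7·1000 / 1.0 = 34700 s = 9.639 h.
Half-life 6.9 h → k = ln 2 / 6.9 = 0.1005 h⁻¹ = 2.411 d⁻¹.
First-order decay: C = 1.088·exp(−k·t) = 1.088·0.3797 = 0.4131 mg/L.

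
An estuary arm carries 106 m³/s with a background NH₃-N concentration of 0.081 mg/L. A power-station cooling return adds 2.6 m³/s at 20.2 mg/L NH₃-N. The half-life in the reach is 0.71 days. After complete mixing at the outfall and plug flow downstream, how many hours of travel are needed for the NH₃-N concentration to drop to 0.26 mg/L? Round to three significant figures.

19.0 h

Flow-weighted average: C = (106.0·0.08100 + 2.600·20.20) / 108.6 = 61.11/108.6 = 0.5627 mg/L.
Half-life 0.71 d → k = ln 2 / 0.71 = 0.9763 d⁻¹.
0.5627·exp(−k·t) = 0.26 → t = ln(0.5627/0.26)/k = 68320 s = 18.98 h.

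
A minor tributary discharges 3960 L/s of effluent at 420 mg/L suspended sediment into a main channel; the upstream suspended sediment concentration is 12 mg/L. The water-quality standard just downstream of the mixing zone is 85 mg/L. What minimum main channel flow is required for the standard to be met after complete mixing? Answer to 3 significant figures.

Set C_mix = 85: (Q·12.00 + 3960·420.0) / (Q + 3960) = 85
→ Q = 3960·(420.0 − 85)/(85 − 12.00) = 18170 L/s.

18200 L/s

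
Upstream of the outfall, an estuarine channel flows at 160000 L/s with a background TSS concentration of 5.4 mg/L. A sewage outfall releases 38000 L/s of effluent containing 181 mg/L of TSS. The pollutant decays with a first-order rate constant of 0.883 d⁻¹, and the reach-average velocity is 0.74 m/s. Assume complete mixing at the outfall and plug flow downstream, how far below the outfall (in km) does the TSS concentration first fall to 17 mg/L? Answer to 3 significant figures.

60.3 km

Flow-weighted average: C = (160000·5.400 + 38000·181.0) / 198000 = 7742000/198000 = 39.10 mg/L.
Set 39.10·exp(−k·t) = 17 → t = ln(39.10/17)/k = 81500 s = 22.64 h.
Distance = v·t = 0.74·81500 = 60310 m = 60.31 km.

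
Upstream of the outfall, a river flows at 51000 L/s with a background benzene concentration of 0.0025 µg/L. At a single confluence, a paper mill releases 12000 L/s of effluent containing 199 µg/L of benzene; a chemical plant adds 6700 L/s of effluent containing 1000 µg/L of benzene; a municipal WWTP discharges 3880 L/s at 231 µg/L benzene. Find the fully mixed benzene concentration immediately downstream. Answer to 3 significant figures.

136 µg/L

Flow-weighted average: C = (51000·0.002500 + 12000·199.0 + 6700·1000 + 3880·231.0) / 73580 = 9984000/73580 = 135.7 µg/L.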